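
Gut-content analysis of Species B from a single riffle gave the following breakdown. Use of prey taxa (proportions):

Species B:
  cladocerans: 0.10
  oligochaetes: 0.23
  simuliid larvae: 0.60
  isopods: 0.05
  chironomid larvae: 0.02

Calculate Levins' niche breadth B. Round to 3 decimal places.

Σpᵢ² = 0.10² + 0.23² + 0.60² + 0.05² + 0.02² = 0.0100 + 0.0529 + 0.3600 + 0.0025 + 0.0004 = 0.4258
B = 1 / 0.4258 = 2.34852

2.349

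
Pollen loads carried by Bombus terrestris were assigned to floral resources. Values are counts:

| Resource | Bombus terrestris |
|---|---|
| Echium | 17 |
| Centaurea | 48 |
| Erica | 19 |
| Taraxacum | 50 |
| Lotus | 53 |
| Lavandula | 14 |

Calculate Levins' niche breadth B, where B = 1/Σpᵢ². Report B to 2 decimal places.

4.78

Proportions for Bombus terrestris (n=201): 17/201=0.0846, 48/201=0.2388, 19/201=0.0945, 50/201=0.2488, 53/201=0.2637, 14/201=0.0697
Σpᵢ² = 0.0846² + 0.2388² + 0.0945² + 0.2488² + 0.2637² + 0.0697² = 0.007157 + 0.057025 + 0.008930 + 0.061901 + 0.069538 + 0.004858 = 0.209409
B = 1 / 0.209409 = 4.7753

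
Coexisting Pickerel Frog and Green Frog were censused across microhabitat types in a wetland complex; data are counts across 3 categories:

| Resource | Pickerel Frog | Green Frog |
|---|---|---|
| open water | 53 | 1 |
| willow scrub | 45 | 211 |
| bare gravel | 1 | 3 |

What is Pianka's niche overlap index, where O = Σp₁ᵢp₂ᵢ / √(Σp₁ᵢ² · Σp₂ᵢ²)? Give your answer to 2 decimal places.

0.65

Proportions for Pickerel Frog (n=99): 53/99=0.5354, 45/99=0.4545, 1/99=0.0101
Proportions for Green Frog (n=215): 1/215=0.0047, 211/215=0.9814, 3/215=0.0140
Σ p₁ᵢp₂ᵢ = 0.002516 + 0.446046 + 0.000141 = 0.448703
Σp_1ᵢ² = 0.5354² + 0.4545² + 0.0101² = 0.286653 + 0.206570 + 0.000102 = 0.493325
Σp_2ᵢ² = 0.0047² + 0.9814² + 0.0140² = 0.000022 + 0.963146 + 0.000196 = 0.963364
O = 0.448703 / √(0.493325 × 0.963364) = 0.448703 / 0.6893849 = 0.6509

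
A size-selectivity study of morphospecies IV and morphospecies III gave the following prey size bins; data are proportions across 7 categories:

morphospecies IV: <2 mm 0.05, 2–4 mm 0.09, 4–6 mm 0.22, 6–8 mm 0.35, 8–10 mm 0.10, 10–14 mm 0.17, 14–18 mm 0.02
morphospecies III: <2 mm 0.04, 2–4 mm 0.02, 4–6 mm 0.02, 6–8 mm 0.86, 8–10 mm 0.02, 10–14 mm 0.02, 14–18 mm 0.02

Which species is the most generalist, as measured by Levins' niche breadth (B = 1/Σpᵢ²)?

Σp_IVᵢ² = 0.05² + 0.09² + 0.22² + 0.35² + 0.10² + 0.17² + 0.02² = 0.0025 + 0.0081 + 0.0484 + 0.1225 + 0.0100 + 0.0289 + 0.0004 = 0.2208
B_IV = 1 / 0.2208 = 4.5290
Σp_IIIᵢ² = 0.04² + 0.02² + 0.02² + 0.86² + 0.02² + 0.02² + 0.02² = 0.0016 + 0.0004 + 0.0004 + 0.7396 + 0.0004 + 0.0004 + 0.0004 = 0.7432
B_III = 1 / 0.7432 = 1.3455
Highest B → broadest niche (most generalist): morphospecies IV (B = 4.53).

morphospecies IV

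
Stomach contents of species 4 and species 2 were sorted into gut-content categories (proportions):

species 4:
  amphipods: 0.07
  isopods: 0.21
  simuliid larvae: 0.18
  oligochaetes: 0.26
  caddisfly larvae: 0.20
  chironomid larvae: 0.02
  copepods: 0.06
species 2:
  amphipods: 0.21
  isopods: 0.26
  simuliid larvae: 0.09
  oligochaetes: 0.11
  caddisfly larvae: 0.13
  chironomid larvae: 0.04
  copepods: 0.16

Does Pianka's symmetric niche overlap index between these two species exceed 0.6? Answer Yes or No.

Yes

Σ p₁ᵢp₂ᵢ = 0.0147 + 0.0546 + 0.0162 + 0.0286 + 0.0260 + 0.0008 + 0.0096 = 0.1505
Σp_1ᵢ² = 0.07² + 0.21² + 0.18² + 0.26² + 0.20² + 0.02² + 0.06² = 0.0049 + 0.0441 + 0.0324 + 0.0676 + 0.0400 + 0.0004 + 0.0036 = 0.1930
Σp_2ᵢ² = 0.21² + 0.26² + 0.09² + 0.11² + 0.13² + 0.04² + 0.16² = 0.0441 + 0.0676 + 0.0081 + 0.0121 + 0.0169 + 0.0016 + 0.0256 = 0.1760
O = 0.1505 / √(0.1930 × 0.1760) = 0.1505 / 0.18430 = 0.8166
O = 0.8166 > 0.6 → Yes.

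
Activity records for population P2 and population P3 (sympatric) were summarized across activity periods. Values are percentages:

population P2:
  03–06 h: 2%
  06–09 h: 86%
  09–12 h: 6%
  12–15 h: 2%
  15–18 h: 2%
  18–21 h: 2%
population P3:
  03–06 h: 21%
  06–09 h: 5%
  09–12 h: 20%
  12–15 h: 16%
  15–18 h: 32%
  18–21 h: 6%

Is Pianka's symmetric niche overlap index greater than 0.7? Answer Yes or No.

No

Convert percentages to proportions (divide by 100).
Σ p₁ᵢp₂ᵢ = 0.0042 + 0.0430 + 0.0120 + 0.0032 + 0.0064 + 0.0012 = 0.0700
Σp_1ᵢ² = 0.02² + 0.86² + 0.06² + 0.02² + 0.02² + 0.02² = 0.0004 + 0.7396 + 0.0036 + 0.0004 + 0.0004 + 0.0004 = 0.7448
Σp_2ᵢ² = 0.21² + 0.05² + 0.20² + 0.16² + 0.32² + 0.06² = 0.0441 + 0.0025 + 0.0400 + 0.0256 + 0.1024 + 0.0036 = 0.2182
O = 0.0700 / √(0.7448 × 0.2182) = 0.0700 / 0.40313 = 0.1736
O = 0.1736 < 0.7 → No.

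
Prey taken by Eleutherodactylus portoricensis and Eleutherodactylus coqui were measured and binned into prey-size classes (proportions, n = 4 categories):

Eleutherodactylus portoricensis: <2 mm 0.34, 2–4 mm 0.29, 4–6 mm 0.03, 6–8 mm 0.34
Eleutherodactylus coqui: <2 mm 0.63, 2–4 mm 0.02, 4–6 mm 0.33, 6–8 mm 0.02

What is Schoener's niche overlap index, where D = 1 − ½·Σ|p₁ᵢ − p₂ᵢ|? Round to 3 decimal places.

0.410

Σ|p₁ᵢ − p₂ᵢ| = 0.29 + 0.27 + 0.30 + 0.32 = 1.18
D = 1 − ½ × 1.18 = 1 − 0.590 = 0.41000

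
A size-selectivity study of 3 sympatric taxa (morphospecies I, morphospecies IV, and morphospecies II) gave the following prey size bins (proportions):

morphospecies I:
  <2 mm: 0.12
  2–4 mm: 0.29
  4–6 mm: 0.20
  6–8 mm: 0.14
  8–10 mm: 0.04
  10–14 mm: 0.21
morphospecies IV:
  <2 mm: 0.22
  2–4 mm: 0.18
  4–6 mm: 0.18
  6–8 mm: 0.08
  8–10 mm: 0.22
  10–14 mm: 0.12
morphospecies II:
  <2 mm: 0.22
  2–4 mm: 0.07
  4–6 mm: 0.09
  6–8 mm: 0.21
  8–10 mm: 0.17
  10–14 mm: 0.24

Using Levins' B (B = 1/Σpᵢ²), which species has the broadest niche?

morphospecies IV

Σp_Iᵢ² = 0.12² + 0.29² + 0.20² + 0.14² + 0.04² + 0.21² = 0.0144 + 0.0841 + 0.0400 + 0.0196 + 0.0016 + 0.0441 = 0.2038
B_I = 1 / 0.2038 = 4.9068
Σp_IVᵢ² = 0.22² + 0.18² + 0.18² + 0.08² + 0.22² + 0.12² = 0.0484 + 0.0324 + 0.0324 + 0.0064 + 0.0484 + 0.0144 = 0.1824
B_IV = 1 / 0.1824 = 5.4825
Σp_IIᵢ² = 0.22² + 0.07² + 0.09² + 0.21² + 0.17² + 0.24² = 0.0484 + 0.0049 + 0.0081 + 0.0441 + 0.0289 + 0.0576 = 0.1920
B_II = 1 / 0.1920 = 5.2083
Highest B → broadest niche (most generalist): morphospecies IV (B = 5.48).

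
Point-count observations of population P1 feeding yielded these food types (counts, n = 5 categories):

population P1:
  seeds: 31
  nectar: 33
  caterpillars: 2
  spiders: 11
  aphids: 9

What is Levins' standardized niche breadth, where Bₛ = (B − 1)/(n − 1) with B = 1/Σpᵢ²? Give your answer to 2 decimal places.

0.57

Proportions for population P1 (n=86): 31/86=0.3605, 33/86=0.3837, 2/86=0.0233, 11/86=0.1279, 9/86=0.1047
Σpᵢ² = 0.3605² + 0.3837² + 0.0233² + 0.1279² + 0.1047² = 0.129960 + 0.147226 + 0.000543 + 0.016358 + 0.010962 = 0.305049
B = 1 / 0.305049 = 3.2782
Bₛ = (B − 1)/(n − 1) = (3.2782 − 1)/(5 − 1) = 2.2782/4 = 0.5696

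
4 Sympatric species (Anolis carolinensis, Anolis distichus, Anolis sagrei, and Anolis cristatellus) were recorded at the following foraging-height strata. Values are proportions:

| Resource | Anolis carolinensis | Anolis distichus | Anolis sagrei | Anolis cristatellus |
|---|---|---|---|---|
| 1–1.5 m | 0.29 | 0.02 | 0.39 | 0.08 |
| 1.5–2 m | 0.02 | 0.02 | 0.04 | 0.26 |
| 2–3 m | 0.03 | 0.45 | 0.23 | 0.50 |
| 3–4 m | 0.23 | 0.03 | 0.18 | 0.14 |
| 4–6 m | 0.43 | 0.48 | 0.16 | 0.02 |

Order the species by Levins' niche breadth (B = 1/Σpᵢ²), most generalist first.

Anolis sagrei > Anolis carolinensis > Anolis cristatellus > Anolis distichus

Σp_caroᵢ² = 0.29² + 0.02² + 0.03² + 0.23² + 0.43² = 0.0841 + 0.0004 + 0.0009 + 0.0529 + 0.1849 = 0.3232
B_caro = 1 / 0.3232 = 3.0941
Σp_distᵢ² = 0.02² + 0.02² + 0.45² + 0.03² + 0.48² = 0.0004 + 0.0004 + 0.2025 + 0.0009 + 0.2304 = 0.4346
B_dist = 1 / 0.4346 = 2.3010
Σp_sagrᵢ² = 0.39² + 0.04² + 0.23² + 0.18² + 0.16² = 0.1521 + 0.0016 + 0.0529 + 0.0324 + 0.0256 = 0.2646
B_sagr = 1 / 0.2646 = 3.7793
Σp_crisᵢ² = 0.08² + 0.26² + 0.50² + 0.14² + 0.02² = 0.0064 + 0.0676 + 0.2500 + 0.0196 + 0.0004 = 0.3440
B_cris = 1 / 0.3440 = 2.9070
Ranking by B (broadest → narrowest): Anolis sagrei (3.78) > Anolis carolinensis (3.09) > Anolis cristatellus (2.91) > Anolis distichus (2.30)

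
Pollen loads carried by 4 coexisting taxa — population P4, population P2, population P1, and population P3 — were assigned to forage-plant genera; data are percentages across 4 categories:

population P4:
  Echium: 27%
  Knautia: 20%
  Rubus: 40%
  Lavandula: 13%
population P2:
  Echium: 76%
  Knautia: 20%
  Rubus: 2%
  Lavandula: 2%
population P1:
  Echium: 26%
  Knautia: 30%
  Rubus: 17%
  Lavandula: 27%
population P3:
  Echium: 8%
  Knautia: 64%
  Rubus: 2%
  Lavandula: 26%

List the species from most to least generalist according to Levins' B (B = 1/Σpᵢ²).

Convert percentages to proportions (divide by 100).
Σp_P4ᵢ² = 0.27² + 0.20² + 0.40² + 0.13² = 0.0729 + 0.0400 + 0.1600 + 0.0169 = 0.2898
B_P4 = 1 / 0.2898 = 3.4507
Σp_P2ᵢ² = 0.76² + 0.20² + 0.02² + 0.02² = 0.5776 + 0.0400 + 0.0004 + 0.0004 = 0.6184
B_P2 = 1 / 0.6184 = 1.6171
Σp_P1ᵢ² = 0.26² + 0.30² + 0.17² + 0.27² = 0.0676 + 0.0900 + 0.0289 + 0.0729 = 0.2594
B_P1 = 1 / 0.2594 = 3.8551
Σp_P3ᵢ² = 0.08² + 0.64² + 0.02² + 0.26² = 0.0064 + 0.4096 + 0.0004 + 0.0676 = 0.4840
B_P3 = 1 / 0.4840 = 2.0661
Ranking by B (broadest → narrowest): population P1 (3.86) > population P4 (3.45) > population P3 (2.07) > population P2 (1.62)

population P1 > population P4 > population P3 > population P2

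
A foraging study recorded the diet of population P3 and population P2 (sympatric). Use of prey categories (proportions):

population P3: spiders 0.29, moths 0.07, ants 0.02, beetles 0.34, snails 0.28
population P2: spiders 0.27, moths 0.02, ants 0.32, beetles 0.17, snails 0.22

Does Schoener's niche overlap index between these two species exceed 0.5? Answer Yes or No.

Σ|p₁ᵢ − p₂ᵢ| = 0.02 + 0.05 + 0.30 + 0.17 + 0.06 = 0.60
D = 1 − ½ × 0.60 = 1 − 0.300 = 0.7000
D = 0.7000 > 0.5 → Yes.

Yes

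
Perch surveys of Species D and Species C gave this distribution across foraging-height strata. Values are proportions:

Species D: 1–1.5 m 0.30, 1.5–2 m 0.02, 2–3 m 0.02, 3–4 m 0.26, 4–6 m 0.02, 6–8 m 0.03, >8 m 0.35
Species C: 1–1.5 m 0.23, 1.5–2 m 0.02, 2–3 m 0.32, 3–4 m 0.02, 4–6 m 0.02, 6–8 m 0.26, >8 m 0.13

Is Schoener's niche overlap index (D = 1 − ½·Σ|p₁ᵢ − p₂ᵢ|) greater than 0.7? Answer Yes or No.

No

Σ|p₁ᵢ − p₂ᵢ| = 0.07 + 0.00 + 0.30 + 0.24 + 0.00 + 0.23 + 0.22 = 1.06
D = 1 − ½ × 1.06 = 1 − 0.530 = 0.4700
D = 0.4700 < 0.7 → No.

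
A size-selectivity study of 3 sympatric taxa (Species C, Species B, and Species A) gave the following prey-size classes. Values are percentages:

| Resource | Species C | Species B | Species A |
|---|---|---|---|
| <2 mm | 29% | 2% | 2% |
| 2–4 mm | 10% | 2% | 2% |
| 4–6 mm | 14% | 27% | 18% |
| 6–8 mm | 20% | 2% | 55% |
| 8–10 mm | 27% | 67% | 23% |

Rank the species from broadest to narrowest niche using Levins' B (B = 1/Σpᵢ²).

Species C > Species A > Species B

Convert percentages to proportions (divide by 100).
Σp_Cᵢ² = 0.29² + 0.10² + 0.14² + 0.20² + 0.27² = 0.0841 + 0.0100 + 0.0196 + 0.0400 + 0.0729 = 0.2266
B_C = 1 / 0.2266 = 4.4131
Σp_Bᵢ² = 0.02² + 0.02² + 0.27² + 0.02² + 0.67² = 0.0004 + 0.0004 + 0.0729 + 0.0004 + 0.4489 = 0.5230
B_B = 1 / 0.5230 = 1.9120
Σp_Aᵢ² = 0.02² + 0.02² + 0.18² + 0.55² + 0.23² = 0.0004 + 0.0004 + 0.0324 + 0.3025 + 0.0529 = 0.3886
B_A = 1 / 0.3886 = 2.5733
Ranking by B (broadest → narrowest): Species C (4.41) > Species A (2.57) > Species B (1.91)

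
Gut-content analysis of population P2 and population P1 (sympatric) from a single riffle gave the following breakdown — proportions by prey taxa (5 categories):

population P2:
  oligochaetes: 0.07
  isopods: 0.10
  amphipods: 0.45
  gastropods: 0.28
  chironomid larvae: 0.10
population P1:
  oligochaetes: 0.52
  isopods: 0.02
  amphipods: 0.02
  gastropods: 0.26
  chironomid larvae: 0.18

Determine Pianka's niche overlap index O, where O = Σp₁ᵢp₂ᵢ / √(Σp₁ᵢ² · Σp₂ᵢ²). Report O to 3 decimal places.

0.410

Σ p₁ᵢp₂ᵢ = 0.0364 + 0.0020 + 0.0090 + 0.0728 + 0.0180 = 0.1382
Σp_1ᵢ² = 0.07² + 0.10² + 0.45² + 0.28² + 0.10² = 0.0049 + 0.0100 + 0.2025 + 0.0784 + 0.0100 = 0.3058
Σp_2ᵢ² = 0.52² + 0.02² + 0.02² + 0.26² + 0.18² = 0.2704 + 0.0004 + 0.0004 + 0.0676 + 0.0324 = 0.3712
O = 0.1382 / √(0.3058 × 0.3712) = 0.1382 / 0.336917 = 0.41019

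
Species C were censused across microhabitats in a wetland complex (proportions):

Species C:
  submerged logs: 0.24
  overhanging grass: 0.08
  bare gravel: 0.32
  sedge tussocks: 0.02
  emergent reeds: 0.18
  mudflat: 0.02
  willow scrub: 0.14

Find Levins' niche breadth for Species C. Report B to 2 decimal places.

4.56

Σpᵢ² = 0.24² + 0.08² + 0.32² + 0.02² + 0.18² + 0.02² + 0.14² = 0.0576 + 0.0064 + 0.1024 + 0.0004 + 0.0324 + 0.0004 + 0.0196 = 0.2192
B = 1 / 0.2192 = 4.5620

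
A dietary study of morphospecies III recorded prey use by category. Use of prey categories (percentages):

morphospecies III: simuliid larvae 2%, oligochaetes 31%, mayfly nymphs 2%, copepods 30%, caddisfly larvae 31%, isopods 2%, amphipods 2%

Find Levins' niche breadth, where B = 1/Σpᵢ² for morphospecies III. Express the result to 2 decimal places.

3.52

Convert percentages to proportions (divide by 100).
Σpᵢ² = 0.02² + 0.31² + 0.02² + 0.30² + 0.31² + 0.02² + 0.02² = 0.0004 + 0.0961 + 0.0004 + 0.0900 + 0.0961 + 0.0004 + 0.0004 = 0.2838
B = 1 / 0.2838 = 3.5236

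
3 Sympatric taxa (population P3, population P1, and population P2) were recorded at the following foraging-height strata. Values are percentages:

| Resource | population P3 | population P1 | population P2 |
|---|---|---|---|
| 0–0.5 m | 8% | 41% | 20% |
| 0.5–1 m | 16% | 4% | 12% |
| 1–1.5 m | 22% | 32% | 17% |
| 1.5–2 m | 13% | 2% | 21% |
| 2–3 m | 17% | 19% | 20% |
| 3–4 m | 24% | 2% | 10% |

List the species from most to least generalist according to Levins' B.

population P2 > population P3 > population P1

Convert percentages to proportions (divide by 100).
Σp_P3ᵢ² = 0.08² + 0.16² + 0.22² + 0.13² + 0.17² + 0.24² = 0.0064 + 0.0256 + 0.0484 + 0.0169 + 0.0289 + 0.0576 = 0.1838
B_P3 = 1 / 0.1838 = 5.4407
Σp_P1ᵢ² = 0.41² + 0.04² + 0.32² + 0.02² + 0.19² + 0.02² = 0.1681 + 0.0016 + 0.1024 + 0.0004 + 0.0361 + 0.0004 = 0.3090
B_P1 = 1 / 0.3090 = 3.2362
Σp_P2ᵢ² = 0.20² + 0.12² + 0.17² + 0.21² + 0.20² + 0.10² = 0.0400 + 0.0144 + 0.0289 + 0.0441 + 0.0400 + 0.0100 = 0.1774
B_P2 = 1 / 0.1774 = 5.6370
Ranking by B (broadest → narrowest): population P2 (5.64) > population P3 (5.44) > population P1 (3.24)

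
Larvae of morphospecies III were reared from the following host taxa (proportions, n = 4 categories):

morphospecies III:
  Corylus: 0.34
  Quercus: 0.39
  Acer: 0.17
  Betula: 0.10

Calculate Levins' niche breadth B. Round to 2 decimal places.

Σpᵢ² = 0.34² + 0.39² + 0.17² + 0.10² = 0.1156 + 0.1521 + 0.0289 + 0.0100 = 0.3066
B = 1 / 0.3066 = 3.2616

3.26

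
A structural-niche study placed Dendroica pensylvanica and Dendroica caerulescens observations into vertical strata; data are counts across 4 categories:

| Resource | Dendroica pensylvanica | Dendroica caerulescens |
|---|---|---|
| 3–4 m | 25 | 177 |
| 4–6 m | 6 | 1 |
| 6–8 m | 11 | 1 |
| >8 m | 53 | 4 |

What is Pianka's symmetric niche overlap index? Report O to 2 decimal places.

0.44

Proportions for Dendroica pensylvanica (n=95): 25/95=0.2632, 6/95=0.0632, 11/95=0.1158, 53/95=0.5579
Proportions for Dendroica caerulescens (n=183): 177/183=0.9672, 1/183=0.0055, 1/183=0.0055, 4/183=0.0219
Σ p₁ᵢp₂ᵢ = 0.254567 + 0.000348 + 0.000637 + 0.012218 = 0.267770
Σp_1ᵢ² = 0.2632² + 0.0632² + 0.1158² + 0.5579² = 0.069274 + 0.003994 + 0.013410 + 0.311252 = 0.397930
Σp_2ᵢ² = 0.9672² + 0.0055² + 0.0055² + 0.0219² = 0.935476 + 0.000030 + 0.000030 + 0.000480 = 0.936016
O = 0.267770 / √(0.397930 × 0.936016) = 0.267770 / 0.6103023 = 0.4387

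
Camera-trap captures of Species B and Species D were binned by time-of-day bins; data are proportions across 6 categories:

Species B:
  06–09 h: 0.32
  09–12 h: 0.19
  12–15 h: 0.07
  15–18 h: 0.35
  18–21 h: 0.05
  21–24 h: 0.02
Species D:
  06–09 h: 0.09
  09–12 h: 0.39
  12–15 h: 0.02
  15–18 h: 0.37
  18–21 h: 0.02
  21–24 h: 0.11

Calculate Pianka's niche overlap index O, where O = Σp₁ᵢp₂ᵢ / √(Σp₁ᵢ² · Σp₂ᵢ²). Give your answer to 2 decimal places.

0.82

Σ p₁ᵢp₂ᵢ = 0.0288 + 0.0741 + 0.0014 + 0.1295 + 0.0010 + 0.0022 = 0.2370
Σp_1ᵢ² = 0.32² + 0.19² + 0.07² + 0.35² + 0.05² + 0.02² = 0.1024 + 0.0361 + 0.0049 + 0.1225 + 0.0025 + 0.0004 = 0.2688
Σp_2ᵢ² = 0.09² + 0.39² + 0.02² + 0.37² + 0.02² + 0.11² = 0.0081 + 0.1521 + 0.0004 + 0.1369 + 0.0004 + 0.0121 = 0.3100
O = 0.2370 / √(0.2688 × 0.3100) = 0.2370 / 0.28867 = 0.8210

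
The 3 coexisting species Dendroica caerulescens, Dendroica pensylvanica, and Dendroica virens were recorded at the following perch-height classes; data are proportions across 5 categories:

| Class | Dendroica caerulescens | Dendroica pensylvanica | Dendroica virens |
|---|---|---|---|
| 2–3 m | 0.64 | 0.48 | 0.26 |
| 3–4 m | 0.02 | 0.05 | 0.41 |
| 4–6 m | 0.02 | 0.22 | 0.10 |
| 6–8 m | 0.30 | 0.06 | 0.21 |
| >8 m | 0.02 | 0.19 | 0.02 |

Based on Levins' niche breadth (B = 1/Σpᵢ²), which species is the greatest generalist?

Σp_caerᵢ² = 0.64² + 0.02² + 0.02² + 0.30² + 0.02² = 0.4096 + 0.0004 + 0.0004 + 0.0900 + 0.0004 = 0.5008
B_caer = 1 / 0.5008 = 1.9968
Σp_pensᵢ² = 0.48² + 0.05² + 0.22² + 0.06² + 0.19² = 0.2304 + 0.0025 + 0.0484 + 0.0036 + 0.0361 = 0.3210
B_pens = 1 / 0.3210 = 3.1153
Σp_vireᵢ² = 0.26² + 0.41² + 0.10² + 0.21² + 0.02² = 0.0676 + 0.1681 + 0.0100 + 0.0441 + 0.0004 = 0.2902
B_vire = 1 / 0.2902 = 3.4459
Highest B → broadest niche (most generalist): Dendroica virens (B = 3.45).

Dendroica virens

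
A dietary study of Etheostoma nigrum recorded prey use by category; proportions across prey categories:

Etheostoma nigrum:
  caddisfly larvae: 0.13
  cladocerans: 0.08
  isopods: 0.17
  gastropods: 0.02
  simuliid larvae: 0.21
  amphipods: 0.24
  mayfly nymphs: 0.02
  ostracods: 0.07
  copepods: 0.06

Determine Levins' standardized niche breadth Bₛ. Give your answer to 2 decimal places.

Σpᵢ² = 0.13² + 0.08² + 0.17² + 0.02² + 0.21² + 0.24² + 0.02² + 0.07² + 0.06² = 0.0169 + 0.0064 + 0.0289 + 0.0004 + 0.0441 + 0.0576 + 0.0004 + 0.0049 + 0.0036 = 0.1632
B = 1 / 0.1632 = 6.1275
Bₛ = (B − 1)/(n − 1) = (6.1275 − 1)/(9 − 1) = 5.1275/8 = 0.6409

0.64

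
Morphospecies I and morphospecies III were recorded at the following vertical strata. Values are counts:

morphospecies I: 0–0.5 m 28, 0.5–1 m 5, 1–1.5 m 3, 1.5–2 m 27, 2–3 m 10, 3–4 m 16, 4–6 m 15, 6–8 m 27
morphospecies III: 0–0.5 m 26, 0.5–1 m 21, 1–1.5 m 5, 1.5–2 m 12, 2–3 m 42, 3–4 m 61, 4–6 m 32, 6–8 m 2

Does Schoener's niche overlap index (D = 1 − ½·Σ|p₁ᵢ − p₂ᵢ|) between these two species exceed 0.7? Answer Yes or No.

No

Proportions for morphospecies I (n=131): 28/131=0.2137, 5/131=0.0382, 3/131=0.0229, 27/131=0.2061, 10/131=0.0763, 16/131=0.1221, 15/131=0.1145, 27/131=0.2061
Proportions for morphospecies III (n=201): 26/201=0.1294, 21/201=0.1045, 5/201=0.0249, 12/201=0.0597, 42/201=0.2090, 61/201=0.3035, 32/201=0.1592, 2/201=0.0100
Σ|p₁ᵢ − p₂ᵢ| = 0.0843 + 0.0663 + 0.0020 + 0.1464 + 0.1327 + 0.1814 + 0.0447 + 0.1961 = 0.8539
D = 1 − ½ × 0.8539 = 1 − 0.42695 = 0.57305
D = 0.57305 < 0.7 → No.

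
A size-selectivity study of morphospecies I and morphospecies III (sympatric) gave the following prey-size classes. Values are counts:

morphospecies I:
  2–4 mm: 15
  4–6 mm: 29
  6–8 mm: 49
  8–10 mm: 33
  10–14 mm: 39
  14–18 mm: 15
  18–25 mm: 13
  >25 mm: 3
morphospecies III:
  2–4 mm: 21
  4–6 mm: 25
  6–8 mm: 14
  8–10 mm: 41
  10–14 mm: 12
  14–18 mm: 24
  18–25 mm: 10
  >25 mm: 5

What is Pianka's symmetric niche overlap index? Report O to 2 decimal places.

Proportions for morphospecies I (n=196): 15/196=0.0765, 29/196=0.1480, 49/196=0.2500, 33/196=0.1684, 39/196=0.1990, 15/196=0.0765, 13/196=0.0663, 3/196=0.0153
Proportions for morphospecies III (n=152): 21/152=0.1382, 25/152=0.1645, 14/152=0.0921, 41/152=0.2697, 12/152=0.0789, 24/152=0.1579, 10/152=0.0658, 5/152=0.0329
Σ p₁ᵢp₂ᵢ = 0.010572 + 0.024346 + 0.023025 + 0.045417 + 0.015701 + 0.012079 + 0.004363 + 0.000503 = 0.136006
Σp_1ᵢ² = 0.0765² + 0.1480² + 0.2500² + 0.1684² + 0.1990² + 0.0765² + 0.0663² + 0.0153² = 0.005852 + 0.021904 + 0.062500 + 0.028359 + 0.039601 + 0.005852 + 0.004396 + 0.000234 = 0.168698
Σp_2ᵢ² = 0.1382² + 0.1645² + 0.0921² + 0.2697² + 0.0789² + 0.1579² + 0.0658² + 0.0329² = 0.019099 + 0.027060 + 0.008482 + 0.072738 + 0.006225 + 0.024932 + 0.004330 + 0.001082 = 0.163948
O = 0.136006 / √(0.168698 × 0.163948) = 0.136006 / 0.1663060 = 0.8178

0.82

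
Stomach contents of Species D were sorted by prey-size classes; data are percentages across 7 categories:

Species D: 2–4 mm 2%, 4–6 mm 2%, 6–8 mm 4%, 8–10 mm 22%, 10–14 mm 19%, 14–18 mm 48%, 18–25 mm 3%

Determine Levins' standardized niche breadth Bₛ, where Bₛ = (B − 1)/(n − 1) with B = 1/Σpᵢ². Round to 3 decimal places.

Convert percentages to proportions (divide by 100).
Σpᵢ² = 0.02² + 0.02² + 0.04² + 0.22² + 0.19² + 0.48² + 0.03² = 0.0004 + 0.0004 + 0.0016 + 0.0484 + 0.0361 + 0.2304 + 0.0009 = 0.3182
B = 1 / 0.3182 = 3.14268
Bₛ = (B − 1)/(n − 1) = (3.14268 − 1)/(7 − 1) = 2.14268/6 = 0.35711

0.357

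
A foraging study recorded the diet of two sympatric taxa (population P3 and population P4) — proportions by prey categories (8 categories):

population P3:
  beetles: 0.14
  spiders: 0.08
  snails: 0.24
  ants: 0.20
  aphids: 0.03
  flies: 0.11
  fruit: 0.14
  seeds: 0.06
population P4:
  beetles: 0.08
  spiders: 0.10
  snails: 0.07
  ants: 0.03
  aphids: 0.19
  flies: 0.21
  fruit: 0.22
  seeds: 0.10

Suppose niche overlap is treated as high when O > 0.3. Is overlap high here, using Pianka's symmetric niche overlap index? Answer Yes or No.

Yes

Σ p₁ᵢp₂ᵢ = 0.0112 + 0.0080 + 0.0168 + 0.0060 + 0.0057 + 0.0231 + 0.0308 + 0.0060 = 0.1076
Σp_1ᵢ² = 0.14² + 0.08² + 0.24² + 0.20² + 0.03² + 0.11² + 0.14² + 0.06² = 0.0196 + 0.0064 + 0.0576 + 0.0400 + 0.0009 + 0.0121 + 0.0196 + 0.0036 = 0.1598
Σp_2ᵢ² = 0.08² + 0.10² + 0.07² + 0.03² + 0.19² + 0.21² + 0.22² + 0.10² = 0.0064 + 0.0100 + 0.0049 + 0.0009 + 0.0361 + 0.0441 + 0.0484 + 0.0100 = 0.1608
O = 0.1076 / √(0.1598 × 0.1608) = 0.1076 / 0.16030 = 0.6712
O = 0.6712 > 0.3 → Yes.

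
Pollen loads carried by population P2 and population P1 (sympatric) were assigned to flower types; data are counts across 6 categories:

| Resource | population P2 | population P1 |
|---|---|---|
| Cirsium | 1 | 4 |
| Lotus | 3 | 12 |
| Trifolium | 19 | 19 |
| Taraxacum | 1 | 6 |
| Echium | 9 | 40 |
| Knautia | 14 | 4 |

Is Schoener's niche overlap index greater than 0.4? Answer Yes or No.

Yes

Proportions for population P2 (n=47): 1/47=0.0213, 3/47=0.0638, 19/47=0.4043, 1/47=0.0213, 9/47=0.1915, 14/47=0.2979
Proportions for population P1 (n=85): 4/85=0.0471, 12/85=0.1412, 19/85=0.2235, 6/85=0.0706, 40/85=0.4706, 4/85=0.0471
Σ|p₁ᵢ − p₂ᵢ| = 0.0258 + 0.0774 + 0.1808 + 0.0493 + 0.2791 + 0.2508 = 0.8632
D = 1 − ½ × 0.8632 = 1 − 0.43160 = 0.56840
D = 0.56840 > 0.4 → Yes.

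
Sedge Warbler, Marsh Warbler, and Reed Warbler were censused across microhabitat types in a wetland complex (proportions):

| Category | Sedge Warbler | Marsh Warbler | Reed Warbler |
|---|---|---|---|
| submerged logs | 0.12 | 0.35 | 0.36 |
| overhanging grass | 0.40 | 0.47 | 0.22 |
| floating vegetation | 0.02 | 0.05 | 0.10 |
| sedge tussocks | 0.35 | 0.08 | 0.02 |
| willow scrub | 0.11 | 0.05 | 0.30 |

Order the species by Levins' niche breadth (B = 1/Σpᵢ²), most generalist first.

Reed Warbler > Sedge Warbler > Marsh Warbler

Σp_Sedgᵢ² = 0.12² + 0.40² + 0.02² + 0.35² + 0.11² = 0.0144 + 0.1600 + 0.0004 + 0.1225 + 0.0121 = 0.3094
B_Sedg = 1 / 0.3094 = 3.2321
Σp_Marsᵢ² = 0.35² + 0.47² + 0.05² + 0.08² + 0.05² = 0.1225 + 0.2209 + 0.0025 + 0.0064 + 0.0025 = 0.3548
B_Mars = 1 / 0.3548 = 2.8185
Σp_Reedᵢ² = 0.36² + 0.22² + 0.10² + 0.02² + 0.30² = 0.1296 + 0.0484 + 0.0100 + 0.0004 + 0.0900 = 0.2784
B_Reed = 1 / 0.2784 = 3.5920
Ranking by B (broadest → narrowest): Reed Warbler (3.59) > Sedge Warbler (3.23) > Marsh Warbler (2.82)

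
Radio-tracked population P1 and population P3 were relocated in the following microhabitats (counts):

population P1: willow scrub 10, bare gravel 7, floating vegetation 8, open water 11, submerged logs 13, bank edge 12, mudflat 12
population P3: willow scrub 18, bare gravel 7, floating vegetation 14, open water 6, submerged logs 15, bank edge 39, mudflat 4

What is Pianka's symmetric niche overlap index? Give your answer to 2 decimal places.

0.82

Proportions for population P1 (n=73): 10/73=0.1370, 7/73=0.0959, 8/73=0.1096, 11/73=0.1507, 13/73=0.1781, 12/73=0.1644, 12/73=0.1644
Proportions for population P3 (n=103): 18/103=0.1748, 7/103=0.0680, 14/103=0.1359, 6/103=0.0583, 15/103=0.1456, 39/103=0.3786, 4/103=0.0388
Σ p₁ᵢp₂ᵢ = 0.023948 + 0.006521 + 0.014895 + 0.008786 + 0.025931 + 0.062242 + 0.006379 = 0.148702
Σp_1ᵢ² = 0.1370² + 0.0959² + 0.1096² + 0.1507² + 0.1781² + 0.1644² + 0.1644² = 0.018769 + 0.009197 + 0.012012 + 0.022710 + 0.031720 + 0.027027 + 0.027027 = 0.148462
Σp_2ᵢ² = 0.1748² + 0.0680² + 0.1359² + 0.0583² + 0.1456² + 0.3786² + 0.0388² = 0.030555 + 0.004624 + 0.018469 + 0.003399 + 0.021199 + 0.143338 + 0.001505 = 0.223089
O = 0.148702 / √(0.148462 × 0.223089) = 0.148702 / 0.1819897 = 0.8171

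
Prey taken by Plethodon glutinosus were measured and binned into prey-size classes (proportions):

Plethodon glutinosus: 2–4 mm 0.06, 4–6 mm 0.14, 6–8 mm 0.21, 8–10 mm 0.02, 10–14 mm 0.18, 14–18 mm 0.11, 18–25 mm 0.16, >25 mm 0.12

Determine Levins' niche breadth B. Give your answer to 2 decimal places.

6.57

Σpᵢ² = 0.06² + 0.14² + 0.21² + 0.02² + 0.18² + 0.11² + 0.16² + 0.12² = 0.0036 + 0.0196 + 0.0441 + 0.0004 + 0.0324 + 0.0121 + 0.0256 + 0.0144 = 0.1522
B = 1 / 0.1522 = 6.5703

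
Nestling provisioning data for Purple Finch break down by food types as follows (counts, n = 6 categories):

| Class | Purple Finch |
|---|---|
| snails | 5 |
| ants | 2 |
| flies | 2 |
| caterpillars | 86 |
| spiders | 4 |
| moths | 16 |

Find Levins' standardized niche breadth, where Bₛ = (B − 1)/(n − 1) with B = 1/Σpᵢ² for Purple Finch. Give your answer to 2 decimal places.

0.14

Proportions for Purple Finch (n=115): 5/115=0.0435, 2/115=0.0174, 2/115=0.0174, 86/115=0.7478, 4/115=0.0348, 16/115=0.1391
Σpᵢ² = 0.0435² + 0.0174² + 0.0174² + 0.7478² + 0.0348² + 0.1391² = 0.001892 + 0.000303 + 0.000303 + 0.559205 + 0.001211 + 0.019349 = 0.582263
B = 1 / 0.582263 = 1.7174
Bₛ = (B − 1)/(n − 1) = (1.7174 − 1)/(6 − 1) = 0.7174/5 = 0.1435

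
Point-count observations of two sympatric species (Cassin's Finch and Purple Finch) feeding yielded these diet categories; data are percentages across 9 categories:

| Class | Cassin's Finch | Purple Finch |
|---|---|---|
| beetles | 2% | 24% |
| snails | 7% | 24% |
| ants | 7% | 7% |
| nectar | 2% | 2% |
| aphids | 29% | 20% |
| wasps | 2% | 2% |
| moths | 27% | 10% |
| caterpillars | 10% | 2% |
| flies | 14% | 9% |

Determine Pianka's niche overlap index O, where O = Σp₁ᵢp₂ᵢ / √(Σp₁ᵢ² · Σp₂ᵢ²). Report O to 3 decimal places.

Convert percentages to proportions (divide by 100).
Σ p₁ᵢp₂ᵢ = 0.0048 + 0.0168 + 0.0049 + 0.0004 + 0.0580 + 0.0004 + 0.0270 + 0.0020 + 0.0126 = 0.1269
Σp_1ᵢ² = 0.02² + 0.07² + 0.07² + 0.02² + 0.29² + 0.02² + 0.27² + 0.10² + 0.14² = 0.0004 + 0.0049 + 0.0049 + 0.0004 + 0.0841 + 0.0004 + 0.0729 + 0.0100 + 0.0196 = 0.1976
Σp_2ᵢ² = 0.24² + 0.24² + 0.07² + 0.02² + 0.20² + 0.02² + 0.10² + 0.02² + 0.09² = 0.0576 + 0.0576 + 0.0049 + 0.0004 + 0.0400 + 0.0004 + 0.0100 + 0.0004 + 0.0081 = 0.1794
O = 0.1269 / √(0.1976 × 0.1794) = 0.1269 / 0.188280 = 0.67400

0.674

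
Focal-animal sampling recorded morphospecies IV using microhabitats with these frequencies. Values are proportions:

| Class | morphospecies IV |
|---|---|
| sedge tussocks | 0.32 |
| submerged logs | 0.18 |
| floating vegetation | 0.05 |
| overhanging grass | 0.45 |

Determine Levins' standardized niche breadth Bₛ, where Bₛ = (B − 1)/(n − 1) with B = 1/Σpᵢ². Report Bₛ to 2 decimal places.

Σpᵢ² = 0.32² + 0.18² + 0.05² + 0.45² = 0.1024 + 0.0324 + 0.0025 + 0.2025 = 0.3398
B = 1 / 0.3398 = 2.9429
Bₛ = (B − 1)/(n − 1) = (2.9429 − 1)/(4 − 1) = 1.9429/3 = 0.6476

0.65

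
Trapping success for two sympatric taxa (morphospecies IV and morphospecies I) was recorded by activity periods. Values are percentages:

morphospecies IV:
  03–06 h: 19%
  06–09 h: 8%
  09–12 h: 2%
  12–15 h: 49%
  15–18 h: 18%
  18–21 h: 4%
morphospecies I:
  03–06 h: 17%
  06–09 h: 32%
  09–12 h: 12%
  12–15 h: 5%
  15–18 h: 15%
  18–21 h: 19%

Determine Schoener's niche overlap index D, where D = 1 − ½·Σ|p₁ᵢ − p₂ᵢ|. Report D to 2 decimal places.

Convert percentages to proportions (divide by 100).
Σ|p₁ᵢ − p₂ᵢ| = 0.02 + 0.24 + 0.10 + 0.44 + 0.03 + 0.15 = 0.98
D = 1 − ½ × 0.98 = 1 − 0.490 = 0.5100

0.51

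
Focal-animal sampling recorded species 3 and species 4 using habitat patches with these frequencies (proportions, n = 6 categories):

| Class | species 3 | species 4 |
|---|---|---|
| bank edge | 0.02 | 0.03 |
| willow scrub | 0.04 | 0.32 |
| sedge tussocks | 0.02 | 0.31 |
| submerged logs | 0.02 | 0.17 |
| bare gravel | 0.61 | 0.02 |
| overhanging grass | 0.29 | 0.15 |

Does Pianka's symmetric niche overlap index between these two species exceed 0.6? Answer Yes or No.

Σ p₁ᵢp₂ᵢ = 0.0006 + 0.0128 + 0.0062 + 0.0034 + 0.0122 + 0.0435 = 0.0787
Σp_1ᵢ² = 0.02² + 0.04² + 0.02² + 0.02² + 0.61² + 0.29² = 0.0004 + 0.0016 + 0.0004 + 0.0004 + 0.3721 + 0.0841 = 0.4590
Σp_2ᵢ² = 0.03² + 0.32² + 0.31² + 0.17² + 0.02² + 0.15² = 0.0009 + 0.1024 + 0.0961 + 0.0289 + 0.0004 + 0.0225 = 0.2512
O = 0.0787 / √(0.4590 × 0.2512) = 0.0787 / 0.33956 = 0.2318
O = 0.2318 < 0.6 → No.

No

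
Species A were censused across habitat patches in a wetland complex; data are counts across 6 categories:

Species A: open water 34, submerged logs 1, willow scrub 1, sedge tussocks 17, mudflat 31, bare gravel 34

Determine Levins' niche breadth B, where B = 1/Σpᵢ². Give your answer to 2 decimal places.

3.91

Proportions for Species A (n=118): 34/118=0.2881, 1/118=0.0085, 1/118=0.0085, 17/118=0.1441, 31/118=0.2627, 34/118=0.2881
Σpᵢ² = 0.2881² + 0.0085² + 0.0085² + 0.1441² + 0.2627² + 0.2881² = 0.083002 + 0.000072 + 0.000072 + 0.020765 + 0.069011 + 0.083002 = 0.255924
B = 1 / 0.255924 = 3.9074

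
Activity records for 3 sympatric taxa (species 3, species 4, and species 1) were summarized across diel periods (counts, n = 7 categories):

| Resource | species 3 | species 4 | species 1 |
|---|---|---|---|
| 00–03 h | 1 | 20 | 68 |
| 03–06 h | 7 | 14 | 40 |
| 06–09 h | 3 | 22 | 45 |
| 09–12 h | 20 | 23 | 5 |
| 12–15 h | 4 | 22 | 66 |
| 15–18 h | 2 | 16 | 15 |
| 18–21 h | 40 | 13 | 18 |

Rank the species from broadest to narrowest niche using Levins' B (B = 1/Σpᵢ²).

Proportions for species 3 (n=77): 1/77=0.0130, 7/77=0.0909, 3/77=0.0390, 20/77=0.2597, 4/77=0.0519, 2/77=0.0260, 40/77=0.5195
Proportions for species 4 (n=130): 20/130=0.1538, 14/130=0.1077, 22/130=0.1692, 23/130=0.1769, 22/130=0.1692, 16/130=0.1231, 13/130=0.1000
Proportions for species 1 (n=257): 68/257=0.2646, 40/257=0.1556, 45/257=0.1751, 5/257=0.0195, 66/257=0.2568, 15/257=0.0584, 18/257=0.0700
Σp_3ᵢ² = 0.0130² + 0.0909² + 0.0390² + 0.2597² + 0.0519² + 0.0260² + 0.5195² = 0.000169 + 0.008263 + 0.001521 + 0.067444 + 0.002694 + 0.000676 + 0.269880 = 0.350647
B_3 = 1 / 0.350647 = 2.8519
Σp_4ᵢ² = 0.1538² + 0.1077² + 0.1692² + 0.1769² + 0.1692² + 0.1231² + 0.1000² = 0.023654 + 0.011599 + 0.028629 + 0.031294 + 0.028629 + 0.015154 + 0.010000 = 0.148959
B_4 = 1 / 0.148959 = 6.7133
Σp_1ᵢ² = 0.2646² + 0.1556² + 0.1751² + 0.0195² + 0.2568² + 0.0584² + 0.0700² = 0.070013 + 0.024211 + 0.030660 + 0.000380 + 0.065946 + 0.003411 + 0.004900 = 0.199521
B_1 = 1 / 0.199521 = 5.0120
Ranking by B (broadest → narrowest): species 4 (6.71) > species 1 (5.01) > species 3 (2.85)

species 4 > species 1 > species 3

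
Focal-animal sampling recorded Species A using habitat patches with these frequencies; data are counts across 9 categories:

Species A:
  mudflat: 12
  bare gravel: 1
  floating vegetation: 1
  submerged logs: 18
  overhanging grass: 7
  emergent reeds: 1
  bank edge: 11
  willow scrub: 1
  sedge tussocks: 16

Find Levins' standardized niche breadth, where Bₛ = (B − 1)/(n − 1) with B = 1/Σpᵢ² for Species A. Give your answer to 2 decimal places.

Proportions for Species A (n=68): 12/68=0.1765, 1/68=0.0147, 1/68=0.0147, 18/68=0.2647, 7/68=0.1029, 1/68=0.0147, 11/68=0.1618, 1/68=0.0147, 16/68=0.2353
Σpᵢ² = 0.1765² + 0.0147² + 0.0147² + 0.2647² + 0.1029² + 0.0147² + 0.1618² + 0.0147² + 0.2353² = 0.031152 + 0.000216 + 0.000216 + 0.070066 + 0.010588 + 0.000216 + 0.026179 + 0.000216 + 0.055366 = 0.194215
B = 1 / 0.194215 = 5.1489
Bₛ = (B − 1)/(n − 1) = (5.1489 − 1)/(9 − 1) = 4.1489/8 = 0.5186

0.52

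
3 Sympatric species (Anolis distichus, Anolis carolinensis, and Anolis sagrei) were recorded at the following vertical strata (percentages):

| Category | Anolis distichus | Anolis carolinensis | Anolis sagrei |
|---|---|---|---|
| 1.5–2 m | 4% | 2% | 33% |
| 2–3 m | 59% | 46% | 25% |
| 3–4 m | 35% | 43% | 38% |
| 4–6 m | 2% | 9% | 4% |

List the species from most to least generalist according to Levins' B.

Convert percentages to proportions (divide by 100).
Σp_distᵢ² = 0.04² + 0.59² + 0.35² + 0.02² = 0.0016 + 0.3481 + 0.1225 + 0.0004 = 0.4726
B_dist = 1 / 0.4726 = 2.1160
Σp_caroᵢ² = 0.02² + 0.46² + 0.43² + 0.09² = 0.0004 + 0.2116 + 0.1849 + 0.0081 = 0.4050
B_caro = 1 / 0.4050 = 2.4691
Σp_sagrᵢ² = 0.33² + 0.25² + 0.38² + 0.04² = 0.1089 + 0.0625 + 0.1444 + 0.0016 = 0.3174
B_sagr = 1 / 0.3174 = 3.1506
Ranking by B (broadest → narrowest): Anolis sagrei (3.15) > Anolis carolinensis (2.47) > Anolis distichus (2.12)

Anolis sagrei > Anolis carolinensis > Anolis distichus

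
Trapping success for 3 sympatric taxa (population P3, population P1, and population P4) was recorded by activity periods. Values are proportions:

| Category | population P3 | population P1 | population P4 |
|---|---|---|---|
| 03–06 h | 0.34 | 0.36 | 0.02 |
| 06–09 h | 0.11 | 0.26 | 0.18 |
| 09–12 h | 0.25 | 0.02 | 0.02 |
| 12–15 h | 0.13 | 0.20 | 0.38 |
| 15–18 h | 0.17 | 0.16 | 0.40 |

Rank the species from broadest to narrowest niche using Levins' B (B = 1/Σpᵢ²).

population P3 > population P1 > population P4

Σp_P3ᵢ² = 0.34² + 0.11² + 0.25² + 0.13² + 0.17² = 0.1156 + 0.0121 + 0.0625 + 0.0169 + 0.0289 = 0.2360
B_P3 = 1 / 0.2360 = 4.2373
Σp_P1ᵢ² = 0.36² + 0.26² + 0.02² + 0.20² + 0.16² = 0.1296 + 0.0676 + 0.0004 + 0.0400 + 0.0256 = 0.2632
B_P1 = 1 / 0.2632 = 3.7994
Σp_P4ᵢ² = 0.02² + 0.18² + 0.02² + 0.38² + 0.40² = 0.0004 + 0.0324 + 0.0004 + 0.1444 + 0.1600 = 0.3376
B_P4 = 1 / 0.3376 = 2.9621
Ranking by B (broadest → narrowest): population P3 (4.24) > population P1 (3.80) > population P4 (2.96)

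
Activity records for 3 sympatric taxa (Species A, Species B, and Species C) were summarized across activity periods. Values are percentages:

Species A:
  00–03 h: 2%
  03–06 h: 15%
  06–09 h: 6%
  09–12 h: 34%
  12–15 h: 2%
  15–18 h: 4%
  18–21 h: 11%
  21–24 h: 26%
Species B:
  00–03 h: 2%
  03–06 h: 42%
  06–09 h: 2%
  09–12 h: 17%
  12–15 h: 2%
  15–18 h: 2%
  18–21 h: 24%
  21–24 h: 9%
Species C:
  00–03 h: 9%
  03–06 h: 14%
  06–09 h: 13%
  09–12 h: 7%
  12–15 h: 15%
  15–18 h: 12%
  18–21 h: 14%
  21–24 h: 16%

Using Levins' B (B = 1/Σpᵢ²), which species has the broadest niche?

Species C

Convert percentages to proportions (divide by 100).
Σp_Aᵢ² = 0.02² + 0.15² + 0.06² + 0.34² + 0.02² + 0.04² + 0.11² + 0.26² = 0.0004 + 0.0225 + 0.0036 + 0.1156 + 0.0004 + 0.0016 + 0.0121 + 0.0676 = 0.2238
B_A = 1 / 0.2238 = 4.4683
Σp_Bᵢ² = 0.02² + 0.42² + 0.02² + 0.17² + 0.02² + 0.02² + 0.24² + 0.09² = 0.0004 + 0.1764 + 0.0004 + 0.0289 + 0.0004 + 0.0004 + 0.0576 + 0.0081 = 0.2726
B_B = 1 / 0.2726 = 3.6684
Σp_Cᵢ² = 0.09² + 0.14² + 0.13² + 0.07² + 0.15² + 0.12² + 0.14² + 0.16² = 0.0081 + 0.0196 + 0.0169 + 0.0049 + 0.0225 + 0.0144 + 0.0196 + 0.0256 = 0.1316
B_C = 1 / 0.1316 = 7.5988
Highest B → broadest niche (most generalist): Species C (B = 7.60).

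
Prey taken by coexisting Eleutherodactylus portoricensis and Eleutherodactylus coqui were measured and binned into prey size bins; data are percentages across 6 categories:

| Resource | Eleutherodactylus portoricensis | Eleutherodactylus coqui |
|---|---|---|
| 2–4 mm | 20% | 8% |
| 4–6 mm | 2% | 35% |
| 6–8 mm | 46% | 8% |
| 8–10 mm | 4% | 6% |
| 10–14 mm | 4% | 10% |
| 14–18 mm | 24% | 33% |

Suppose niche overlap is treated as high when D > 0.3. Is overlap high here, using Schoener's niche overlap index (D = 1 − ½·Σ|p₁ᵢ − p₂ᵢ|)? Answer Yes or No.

Yes

Convert percentages to proportions (divide by 100).
Σ|p₁ᵢ − p₂ᵢ| = 0.12 + 0.33 + 0.38 + 0.02 + 0.06 + 0.09 = 1.00
D = 1 − ½ × 1.00 = 1 − 0.500 = 0.5000
D = 0.5000 > 0.3 → Yes.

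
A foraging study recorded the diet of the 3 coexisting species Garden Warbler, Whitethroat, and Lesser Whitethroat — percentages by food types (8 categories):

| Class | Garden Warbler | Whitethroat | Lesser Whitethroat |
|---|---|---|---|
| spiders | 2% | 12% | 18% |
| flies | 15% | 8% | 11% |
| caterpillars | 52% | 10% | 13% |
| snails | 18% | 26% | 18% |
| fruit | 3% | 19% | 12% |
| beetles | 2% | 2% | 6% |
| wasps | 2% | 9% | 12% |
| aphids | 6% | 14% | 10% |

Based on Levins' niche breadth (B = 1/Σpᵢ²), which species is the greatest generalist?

Lesser Whitethroat

Convert percentages to proportions (divide by 100).
Σp_Gardᵢ² = 0.02² + 0.15² + 0.52² + 0.18² + 0.03² + 0.02² + 0.02² + 0.06² = 0.0004 + 0.0225 + 0.2704 + 0.0324 + 0.0009 + 0.0004 + 0.0004 + 0.0036 = 0.3310
B_Gard = 1 / 0.3310 = 3.0211
Σp_Whitᵢ² = 0.12² + 0.08² + 0.10² + 0.26² + 0.19² + 0.02² + 0.09² + 0.14² = 0.0144 + 0.0064 + 0.0100 + 0.0676 + 0.0361 + 0.0004 + 0.0081 + 0.0196 = 0.1626
B_Whit = 1 / 0.1626 = 6.1501
Σp_Lessᵢ² = 0.18² + 0.11² + 0.13² + 0.18² + 0.12² + 0.06² + 0.12² + 0.10² = 0.0324 + 0.0121 + 0.0169 + 0.0324 + 0.0144 + 0.0036 + 0.0144 + 0.0100 = 0.1362
B_Less = 1 / 0.1362 = 7.3421
Highest B → broadest niche (most generalist): Lesser Whitethroat (B = 7.34).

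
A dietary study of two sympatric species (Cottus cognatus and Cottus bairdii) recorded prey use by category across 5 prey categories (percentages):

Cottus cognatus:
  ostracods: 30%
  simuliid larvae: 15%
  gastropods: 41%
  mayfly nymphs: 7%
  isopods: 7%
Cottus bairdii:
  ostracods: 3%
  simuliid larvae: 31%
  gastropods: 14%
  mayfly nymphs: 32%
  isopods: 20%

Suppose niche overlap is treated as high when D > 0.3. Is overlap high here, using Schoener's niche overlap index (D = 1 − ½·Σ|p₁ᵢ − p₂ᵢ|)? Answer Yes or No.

Yes

Convert percentages to proportions (divide by 100).
Σ|p₁ᵢ − p₂ᵢ| = 0.27 + 0.16 + 0.27 + 0.25 + 0.13 = 1.08
D = 1 − ½ × 1.08 = 1 − 0.540 = 0.4600
D = 0.4600 > 0.3 → Yes.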